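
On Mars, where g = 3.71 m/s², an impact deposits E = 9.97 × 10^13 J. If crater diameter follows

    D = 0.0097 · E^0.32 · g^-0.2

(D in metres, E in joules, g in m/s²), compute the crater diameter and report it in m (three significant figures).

D ≈ 225 m

E^0.32 = (9.97 × 10^13)^0.32 = 3.017 × 10^4
g^-0.2 = 3.71^-0.2 = 0.7694
D = 0.0097 × 3.017 × 10^4 × 0.7694 = 225.2 m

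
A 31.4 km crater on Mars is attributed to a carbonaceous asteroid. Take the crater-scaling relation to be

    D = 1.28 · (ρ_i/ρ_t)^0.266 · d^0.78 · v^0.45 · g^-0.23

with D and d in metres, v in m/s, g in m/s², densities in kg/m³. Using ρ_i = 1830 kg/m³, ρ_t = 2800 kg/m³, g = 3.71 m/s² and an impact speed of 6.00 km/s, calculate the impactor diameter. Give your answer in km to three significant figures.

Rearranging for d: d = [D / (1.28 · (1830/2800)^0.266 · 6000^0.45 · 3.71^-0.23)]^(1/0.78).
D = 31400 m.
(1830/2800)^0.266 = 0.8930
6000^0.45 = 50.14
3.71^-0.23 = 0.7397
Denominator = 1.28 × 0.8930 × 50.14 × 0.7397 = 42.39
D / 42.39 = 31400 / 42.39 = 740.7
d = 740.7^(1/0.78) = 740.7^1.2821 = 4777 m

d ≈ 4.78 km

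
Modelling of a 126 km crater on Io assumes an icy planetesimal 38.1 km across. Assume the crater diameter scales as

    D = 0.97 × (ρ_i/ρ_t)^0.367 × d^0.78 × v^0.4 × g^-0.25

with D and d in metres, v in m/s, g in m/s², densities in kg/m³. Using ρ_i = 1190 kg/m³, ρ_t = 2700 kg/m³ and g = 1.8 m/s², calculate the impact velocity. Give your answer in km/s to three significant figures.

v ≈ 21.7 km/s

Rearranging for v: v = [D / (0.97 · (1190/2700)^0.367 · 38100^0.78 · 1.8^-0.25)]^(1/0.4).
D = 126000 m.
(1190/2700)^0.367 = 0.7403
38100^0.78 = 3742
1.8^-0.25 = 0.8633
Denominator = 0.97 × 0.7403 × 3742 × 0.8633 = 2320
D / 2320 = 126000 / 2320 = 54.31
v = 54.31^(1/0.4) = 54.31^2.5 = 21737 m/s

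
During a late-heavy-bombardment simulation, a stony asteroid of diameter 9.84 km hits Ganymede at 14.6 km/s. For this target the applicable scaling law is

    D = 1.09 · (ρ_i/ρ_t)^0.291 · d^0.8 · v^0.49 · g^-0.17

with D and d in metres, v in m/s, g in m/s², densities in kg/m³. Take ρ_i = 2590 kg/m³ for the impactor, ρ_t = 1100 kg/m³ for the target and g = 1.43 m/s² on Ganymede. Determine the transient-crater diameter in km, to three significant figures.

D ≈ 226 km

In SI units: d = 9840 m, v = 14600 m/s.
(ρ_i/ρ_t)^0.291 = (2590/1100)^0.291 = 1.283
d^0.8 = 9840^0.8 = 1565
v^0.49 = 14600^0.49 = 109.8
g^-0.17 = 1.43^-0.17 = 0.9410
D = 1.09 × 1.283 × 1565 × 109.8 × 0.9410 = 2.261 × 10^5 m
   = 226.1 km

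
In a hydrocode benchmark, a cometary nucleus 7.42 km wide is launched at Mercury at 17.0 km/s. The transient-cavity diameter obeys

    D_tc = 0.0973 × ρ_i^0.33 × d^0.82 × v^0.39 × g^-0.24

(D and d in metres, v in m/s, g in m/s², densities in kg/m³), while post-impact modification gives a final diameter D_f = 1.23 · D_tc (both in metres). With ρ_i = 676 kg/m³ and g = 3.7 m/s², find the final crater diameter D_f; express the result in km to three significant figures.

In SI: d = 7420 m, v = 17000 m/s.
ρ_i^0.33 = 676^0.33 = 8.588
d^0.82 = 7420^0.82 = 1492
v^0.39 = 17000^0.39 = 44.66
g^-0.24 = 3.7^-0.24 = 0.7305
D_tc = 0.0973 × 8.588 × 1492 × 44.66 × 0.7305 = 40670 m
D_f = 1.23 × 40670 = 50024 m
     = 50.02 km

D_f ≈ 50.0 km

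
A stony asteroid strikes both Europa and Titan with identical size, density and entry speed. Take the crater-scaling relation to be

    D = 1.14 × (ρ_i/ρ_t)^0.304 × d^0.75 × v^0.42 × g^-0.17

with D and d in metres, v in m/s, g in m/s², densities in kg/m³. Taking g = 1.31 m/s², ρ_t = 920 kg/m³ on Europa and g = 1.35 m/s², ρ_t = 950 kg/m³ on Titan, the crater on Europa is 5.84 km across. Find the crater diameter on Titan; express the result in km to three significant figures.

The impactor-only factors (d, v, ρ_i) cancel in the ratio, leaving D_Titan/D_Europa = (g_Titan/g_Europa)^-0.17 · (ρ_t,Europa/ρ_t,Titan)^0.304.
(1.35/1.31)^-0.17 = 1.031^-0.17 = 0.9948
(920/950)^0.304 = 0.9684^0.304 = 0.9903
Ratio = 0.9948 × 0.9903 = 0.9852
D_Titan = 0.9852 × 5.84 km = 5.75 km

D ≈ 5.75 km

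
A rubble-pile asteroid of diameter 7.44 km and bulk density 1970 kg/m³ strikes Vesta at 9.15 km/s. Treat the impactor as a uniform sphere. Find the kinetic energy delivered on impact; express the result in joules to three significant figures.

E ≈ 1.78 × 10^22 J

d = 7440 m; v = 9150 m/s.
Mass m = (π/6) ρ d³ = (π/6) × 1970 × (7440)³ = 4.248 × 10^14 kg
E = ½ m v² = 0.5 × 4.248 × 10^14 × (9150)² = 1.778 × 10^22 J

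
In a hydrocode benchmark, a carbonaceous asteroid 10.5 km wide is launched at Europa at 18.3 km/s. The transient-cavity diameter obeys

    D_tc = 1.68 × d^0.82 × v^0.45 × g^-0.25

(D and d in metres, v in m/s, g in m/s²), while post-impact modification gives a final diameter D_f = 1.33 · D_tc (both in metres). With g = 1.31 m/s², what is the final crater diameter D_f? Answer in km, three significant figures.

D_f ≈ 343 km

In SI: d = 10500 m, v = 18300 m/s.
d^0.82 = 10500^0.82 = 1983
v^0.45 = 18300^0.45 = 82.81
g^-0.25 = 1.31^-0.25 = 0.9347
D_tc = 1.68 × 1983 × 82.81 × 0.9347 = 2.579 × 10^5 m
D_f = 1.33 × 2.579 × 10^5 = 3.430 × 10^5 m
     = 343.0 km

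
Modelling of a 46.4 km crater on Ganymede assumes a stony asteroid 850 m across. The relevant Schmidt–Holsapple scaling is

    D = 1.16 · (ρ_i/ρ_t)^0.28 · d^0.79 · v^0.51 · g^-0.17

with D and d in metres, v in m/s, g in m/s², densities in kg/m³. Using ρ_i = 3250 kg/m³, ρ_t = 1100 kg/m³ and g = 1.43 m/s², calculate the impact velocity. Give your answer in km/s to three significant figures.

v ≈ 19.0 km/s

Rearranging for v: v = [D / (1.16 · (3250/1100)^0.28 · 850^0.79 · 1.43^-0.17)]^(1/0.51).
D = 46400 m.
(3250/1100)^0.28 = 1.354
850^0.79 = 206.2
1.43^-0.17 = 0.9410
Denominator = 1.16 × 1.354 × 206.2 × 0.9410 = 304.8
D / 304.8 = 46400 / 304.8 = 152.2
v = 152.2^(1/0.51) = 152.2^1.9608 = 19023 m/s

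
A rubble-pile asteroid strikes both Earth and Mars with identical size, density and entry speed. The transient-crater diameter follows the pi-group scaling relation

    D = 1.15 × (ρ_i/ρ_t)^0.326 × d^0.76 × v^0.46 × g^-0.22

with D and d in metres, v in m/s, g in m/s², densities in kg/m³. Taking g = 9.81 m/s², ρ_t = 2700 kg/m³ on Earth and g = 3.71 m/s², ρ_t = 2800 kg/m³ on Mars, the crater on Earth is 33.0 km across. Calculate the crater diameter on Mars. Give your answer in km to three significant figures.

D ≈ 40.4 km

The impactor-only factors (d, v, ρ_i) cancel in the ratio, leaving D_Mars/D_Earth = (g_Mars/g_Earth)^-0.22 · (ρ_t,Earth/ρ_t,Mars)^0.326.
(3.71/9.81)^-0.22 = 0.3782^-0.22 = 1.239
(2700/2800)^0.326 = 0.9643^0.326 = 0.9882
Ratio = 1.239 × 0.9882 = 1.224
D_Mars = 1.224 × 33.0 km = 40.4 km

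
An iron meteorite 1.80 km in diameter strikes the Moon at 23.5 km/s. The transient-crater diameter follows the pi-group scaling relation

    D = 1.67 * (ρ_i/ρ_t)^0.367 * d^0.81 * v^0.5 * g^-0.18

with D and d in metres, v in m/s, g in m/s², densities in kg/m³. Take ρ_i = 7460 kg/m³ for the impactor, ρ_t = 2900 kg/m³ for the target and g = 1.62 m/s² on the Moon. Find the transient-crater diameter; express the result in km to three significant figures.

D ≈ 144 km

In SI units: d = 1800 m, v = 23500 m/s.
(ρ_i/ρ_t)^0.367 = (7460/2900)^0.367 = 1.414
d^0.81 = 1800^0.81 = 433.3
v^0.5 = 23500^0.5 = 153.3
g^-0.18 = 1.62^-0.18 = 0.9168
D = 1.67 × 1.414 × 433.3 × 153.3 × 0.9168 = 1.438 × 10^5 m
   = 143.8 km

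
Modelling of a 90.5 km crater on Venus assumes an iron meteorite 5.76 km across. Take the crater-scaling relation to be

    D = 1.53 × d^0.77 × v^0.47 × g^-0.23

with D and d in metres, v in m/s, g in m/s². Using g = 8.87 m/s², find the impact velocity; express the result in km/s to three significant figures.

Rearranging for v: v = [D / (1.53 · 5760^0.77 · 8.87^-0.23)]^(1/0.47).
D = 90500 m.
5760^0.77 = 786.2
8.87^-0.23 = 0.6053
Denominator = 1.53 × 786.2 × 0.6053 = 728.1
D / 728.1 = 90500 / 728.1 = 124.3
v = 124.3^(1/0.47) = 124.3^2.1277 = 28603 m/s

v ≈ 28.6 km/s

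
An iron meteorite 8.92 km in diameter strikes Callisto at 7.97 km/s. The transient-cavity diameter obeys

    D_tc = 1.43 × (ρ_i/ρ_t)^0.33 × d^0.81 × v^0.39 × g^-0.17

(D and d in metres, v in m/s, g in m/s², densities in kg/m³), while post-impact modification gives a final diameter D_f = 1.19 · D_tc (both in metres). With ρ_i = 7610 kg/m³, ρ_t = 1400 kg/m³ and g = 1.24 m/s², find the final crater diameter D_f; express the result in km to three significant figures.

D_f ≈ 151 km

In SI: d = 8920 m, v = 7970 m/s.
(ρ_i/ρ_t)^0.33 = (7610/1400)^0.33 = 1.748
d^0.81 = 8920^0.81 = 1584
v^0.39 = 7970^0.39 = 33.23
g^-0.17 = 1.24^-0.17 = 0.9641
D_tc = 1.43 × 1.748 × 1584 × 33.23 × 0.9641 = 1.268 × 10^5 m
D_f = 1.19 × 1.268 × 10^5 = 1.509 × 10^5 m
     = 150.9 km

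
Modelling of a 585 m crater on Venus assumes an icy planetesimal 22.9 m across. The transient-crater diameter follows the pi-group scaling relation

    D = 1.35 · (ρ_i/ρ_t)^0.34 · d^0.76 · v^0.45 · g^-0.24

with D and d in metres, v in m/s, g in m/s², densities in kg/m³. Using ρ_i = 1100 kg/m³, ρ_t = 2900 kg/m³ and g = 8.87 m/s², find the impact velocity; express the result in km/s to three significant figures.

Rearranging for v: v = [D / (1.35 · (1100/2900)^0.34 · 22.9^0.76 · 8.87^-0.24)]^(1/0.45).
(1100/2900)^0.34 = 0.7192
22.9^0.76 = 10.80
8.87^-0.24 = 0.5922
Denominator = 1.35 × 0.7192 × 10.80 × 0.5922 = 6.210
D / 6.210 = 585 / 6.210 = 94.20
v = 94.20^(1/0.45) = 94.20^2.2222 = 24363 m/s

v ≈ 24.4 km/s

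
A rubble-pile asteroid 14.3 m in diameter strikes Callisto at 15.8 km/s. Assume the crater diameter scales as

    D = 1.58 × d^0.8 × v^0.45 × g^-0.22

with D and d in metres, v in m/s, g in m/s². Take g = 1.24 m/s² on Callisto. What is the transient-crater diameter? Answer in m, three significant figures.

D ≈ 981 m

In SI units: v = 15800 m/s.
d^0.8 = 14.3^0.8 = 8.400
v^0.45 = 15800^0.45 = 77.52
g^-0.22 = 1.24^-0.22 = 0.9538
D = 1.58 × 8.400 × 77.52 × 0.9538 = 981.3 m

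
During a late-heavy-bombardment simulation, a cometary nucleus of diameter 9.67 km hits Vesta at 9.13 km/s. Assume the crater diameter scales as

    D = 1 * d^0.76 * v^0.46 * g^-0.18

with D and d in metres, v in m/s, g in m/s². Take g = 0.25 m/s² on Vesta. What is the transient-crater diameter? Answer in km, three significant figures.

D ≈ 91.0 km

In SI units: d = 9670 m, v = 9130 m/s.
d^0.76 = 9670^0.76 = 1069
v^0.46 = 9130^0.46 = 66.35
g^-0.18 = 0.25^-0.18 = 1.283
D = 1 × 1069 × 66.35 × 1.283 = 91001 m
   = 91.00 km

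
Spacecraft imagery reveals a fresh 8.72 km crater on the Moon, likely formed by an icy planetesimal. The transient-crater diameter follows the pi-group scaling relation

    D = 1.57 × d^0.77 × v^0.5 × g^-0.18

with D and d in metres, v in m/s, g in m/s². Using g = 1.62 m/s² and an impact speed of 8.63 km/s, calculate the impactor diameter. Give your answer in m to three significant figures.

d ≈ 227 m

Rearranging for d: d = [D / (1.57 · 8630^0.5 · 1.62^-0.18)]^(1/0.77).
D = 8720 m.
8630^0.5 = 92.90
1.62^-0.18 = 0.9168
Denominator = 1.57 × 92.90 × 0.9168 = 133.7
D / 133.7 = 8720 / 133.7 = 65.22
d = 65.22^(1/0.77) = 65.22^1.2987 = 227.2 m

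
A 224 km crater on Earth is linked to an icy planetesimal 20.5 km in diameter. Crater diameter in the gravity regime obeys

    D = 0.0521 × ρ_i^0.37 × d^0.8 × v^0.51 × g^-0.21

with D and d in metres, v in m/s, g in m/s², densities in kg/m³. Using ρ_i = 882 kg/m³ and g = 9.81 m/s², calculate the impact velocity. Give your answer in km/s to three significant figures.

Rearranging for v: v = [D / (0.0521 · 882^0.37 · 20500^0.8 · 9.81^-0.21)]^(1/0.51).
D = 224000 m.
882^0.37 = 12.30
20500^0.8 = 2815
9.81^-0.21 = 0.6191
Denominator = 0.0521 × 12.30 × 2815 × 0.6191 = 1117
D / 1117 = 224000 / 1117 = 200.5
v = 200.5^(1/0.51) = 200.5^1.9608 = 32658 m/s

v ≈ 32.7 km/s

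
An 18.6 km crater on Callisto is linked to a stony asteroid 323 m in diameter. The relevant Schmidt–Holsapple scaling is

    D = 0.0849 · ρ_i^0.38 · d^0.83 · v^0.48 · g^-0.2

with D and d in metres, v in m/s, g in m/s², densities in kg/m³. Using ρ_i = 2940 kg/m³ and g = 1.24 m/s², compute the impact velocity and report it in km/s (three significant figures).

Rearranging for v: v = [D / (0.0849 · 2940^0.38 · 323^0.83 · 1.24^-0.2)]^(1/0.48).
D = 18600 m.
2940^0.38 = 20.80
323^0.83 = 121.0
1.24^-0.2 = 0.9579
Denominator = 0.0849 × 20.80 × 121.0 × 0.9579 = 204.7
D / 204.7 = 18600 / 204.7 = 90.86
v = 90.86^(1/0.48) = 90.86^2.0833 = 12019 m/s

v ≈ 12.0 km/s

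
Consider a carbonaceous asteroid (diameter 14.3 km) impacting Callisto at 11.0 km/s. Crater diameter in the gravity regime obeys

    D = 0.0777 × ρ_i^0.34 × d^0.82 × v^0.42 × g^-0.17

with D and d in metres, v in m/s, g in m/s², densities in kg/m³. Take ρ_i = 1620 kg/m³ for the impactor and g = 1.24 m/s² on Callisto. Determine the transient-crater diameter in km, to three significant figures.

In SI units: d = 14300 m, v = 11000 m/s.
ρ_i^0.34 = 1620^0.34 = 12.34
d^0.82 = 14300^0.82 = 2555
v^0.42 = 11000^0.42 = 49.82
g^-0.17 = 1.24^-0.17 = 0.9641
D = 0.0777 × 12.34 × 2555 × 49.82 × 0.9641 = 1.177 × 10^5 m
   = 117.7 km

D ≈ 118 km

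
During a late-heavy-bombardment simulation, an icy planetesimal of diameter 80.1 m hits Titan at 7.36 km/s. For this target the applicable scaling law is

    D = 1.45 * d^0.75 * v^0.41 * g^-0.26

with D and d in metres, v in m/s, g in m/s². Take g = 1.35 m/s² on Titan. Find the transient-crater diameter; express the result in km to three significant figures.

In SI units: v = 7360 m/s.
d^0.75 = 80.1^0.75 = 26.77
v^0.41 = 7360^0.41 = 38.50
g^-0.26 = 1.35^-0.26 = 0.9249
D = 1.45 × 26.77 × 38.50 × 0.9249 = 1382 m
   = 1.382 km

D ≈ 1.38 km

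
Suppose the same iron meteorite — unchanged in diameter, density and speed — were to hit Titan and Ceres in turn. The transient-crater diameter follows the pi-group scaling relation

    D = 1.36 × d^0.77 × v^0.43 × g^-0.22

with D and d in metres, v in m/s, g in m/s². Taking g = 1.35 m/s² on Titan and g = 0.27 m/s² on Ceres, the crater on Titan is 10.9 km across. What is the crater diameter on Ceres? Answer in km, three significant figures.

All impactor-dependent factors cancel in the ratio, leaving D_Ceres/D_Titan = (g_Ceres/g_Titan)^-0.22.
(0.27/1.35)^-0.22 = 0.2000^-0.22 = 1.425
D_Ceres = 1.425 × 10.9 km = 15.5 km

D ≈ 15.5 km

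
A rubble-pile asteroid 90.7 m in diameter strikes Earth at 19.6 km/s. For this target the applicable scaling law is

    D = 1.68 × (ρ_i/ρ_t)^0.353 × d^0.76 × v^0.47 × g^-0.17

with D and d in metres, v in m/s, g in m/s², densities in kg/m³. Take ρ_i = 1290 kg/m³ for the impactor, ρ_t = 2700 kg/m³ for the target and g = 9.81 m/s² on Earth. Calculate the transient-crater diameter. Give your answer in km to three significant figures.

In SI units: v = 19600 m/s.
(ρ_i/ρ_t)^0.353 = (1290/2700)^0.353 = 0.7705
d^0.76 = 90.7^0.76 = 30.75
v^0.47 = 19600^0.47 = 104.1
g^-0.17 = 9.81^-0.17 = 0.6783
D = 1.68 × 0.7705 × 30.75 × 104.1 × 0.6783 = 2811 m
   = 2.811 km

D ≈ 2.81 km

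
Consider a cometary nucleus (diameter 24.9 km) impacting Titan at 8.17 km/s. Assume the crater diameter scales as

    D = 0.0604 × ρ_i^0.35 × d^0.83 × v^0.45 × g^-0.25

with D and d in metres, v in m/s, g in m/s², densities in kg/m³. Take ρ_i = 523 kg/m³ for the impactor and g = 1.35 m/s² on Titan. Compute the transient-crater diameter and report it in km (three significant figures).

In SI units: d = 24900 m, v = 8170 m/s.
ρ_i^0.35 = 523^0.35 = 8.943
d^0.83 = 24900^0.83 = 4455
v^0.45 = 8170^0.45 = 57.61
g^-0.25 = 1.35^-0.25 = 0.9277
D = 0.0604 × 8.943 × 4455 × 57.61 × 0.9277 = 1.286 × 10^5 m
   = 128.6 km

D ≈ 129 km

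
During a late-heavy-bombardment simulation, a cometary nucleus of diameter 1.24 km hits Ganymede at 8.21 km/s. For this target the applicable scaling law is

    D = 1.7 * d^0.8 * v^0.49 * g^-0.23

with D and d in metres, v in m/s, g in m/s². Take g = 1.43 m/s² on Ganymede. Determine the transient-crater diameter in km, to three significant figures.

D ≈ 38.7 km

In SI units: d = 1240 m, v = 8210 m/s.
d^0.8 = 1240^0.8 = 298.4
v^0.49 = 8210^0.49 = 82.80
g^-0.23 = 1.43^-0.23 = 0.9210
D = 1.7 × 298.4 × 82.80 × 0.9210 = 38685 m
   = 38.68 km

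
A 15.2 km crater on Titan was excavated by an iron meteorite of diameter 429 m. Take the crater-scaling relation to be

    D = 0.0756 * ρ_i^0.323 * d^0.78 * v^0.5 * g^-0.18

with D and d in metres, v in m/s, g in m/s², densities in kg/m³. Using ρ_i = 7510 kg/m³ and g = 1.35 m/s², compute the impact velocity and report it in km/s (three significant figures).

Rearranging for v: v = [D / (0.0756 · 7510^0.323 · 429^0.78 · 1.35^-0.18)]^(1/0.5).
D = 15200 m.
7510^0.323 = 17.86
429^0.78 = 113.1
1.35^-0.18 = 0.9474
Denominator = 0.0756 × 17.86 × 113.1 × 0.9474 = 144.7
D / 144.7 = 15200 / 144.7 = 105.0
v = 105.0^(1/0.5) = 105.0^2 = 11025 m/s

v ≈ 11.0 km/s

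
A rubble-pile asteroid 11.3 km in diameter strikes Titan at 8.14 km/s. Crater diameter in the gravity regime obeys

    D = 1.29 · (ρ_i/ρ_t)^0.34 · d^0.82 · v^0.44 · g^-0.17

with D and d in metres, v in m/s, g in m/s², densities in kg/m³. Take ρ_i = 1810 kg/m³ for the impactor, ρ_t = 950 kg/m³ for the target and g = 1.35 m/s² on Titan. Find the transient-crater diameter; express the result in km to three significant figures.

D ≈ 169 km

In SI units: d = 11300 m, v = 8140 m/s.
(ρ_i/ρ_t)^0.34 = (1810/950)^0.34 = 1.245
d^0.82 = 11300^0.82 = 2106
v^0.44 = 8140^0.44 = 52.56
g^-0.17 = 1.35^-0.17 = 0.9503
D = 1.29 × 1.245 × 2106 × 52.56 × 0.9503 = 1.689 × 10^5 m
   = 168.9 km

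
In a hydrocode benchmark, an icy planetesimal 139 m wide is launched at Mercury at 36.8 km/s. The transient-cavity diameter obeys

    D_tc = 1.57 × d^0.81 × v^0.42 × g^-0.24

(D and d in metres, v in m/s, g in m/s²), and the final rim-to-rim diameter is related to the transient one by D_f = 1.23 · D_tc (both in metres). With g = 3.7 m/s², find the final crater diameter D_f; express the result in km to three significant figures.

v = 36800 m/s.
d^0.81 = 139^0.81 = 54.43
v^0.42 = 36800^0.42 = 82.73
g^-0.24 = 3.7^-0.24 = 0.7305
D_tc = 1.57 × 54.43 × 82.73 × 0.7305 = 5164 m
D_f = 1.23 × 5164 = 6352 m
     = 6.352 km

D_f ≈ 6.35 km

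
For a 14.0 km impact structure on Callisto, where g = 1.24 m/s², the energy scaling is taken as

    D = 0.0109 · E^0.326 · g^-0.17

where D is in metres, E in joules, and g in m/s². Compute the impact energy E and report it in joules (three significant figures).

Rearranging: E = [D / (0.0109 · g^-0.17)]^(1/0.326).
D = 14000 m.
g^-0.17 = 1.24^-0.17 = 0.9641
D / (0.0109 × 0.9641) = 14000 / (0.01051) = 1.332 × 10^6
E = (1.332 × 10^6)^3.0675 = 6.122 × 10^18 J

E ≈ 6.12 × 10^18 J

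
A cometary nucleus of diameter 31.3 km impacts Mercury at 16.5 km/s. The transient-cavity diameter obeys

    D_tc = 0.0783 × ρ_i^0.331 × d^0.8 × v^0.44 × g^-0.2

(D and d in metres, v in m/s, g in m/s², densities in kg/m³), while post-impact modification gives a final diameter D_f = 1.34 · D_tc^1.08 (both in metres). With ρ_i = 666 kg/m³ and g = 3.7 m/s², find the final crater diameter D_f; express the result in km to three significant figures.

In SI: d = 31300 m, v = 16500 m/s.
ρ_i^0.331 = 666^0.331 = 8.601
d^0.8 = 31300^0.8 = 3949
v^0.44 = 16500^0.44 = 71.73
g^-0.2 = 3.7^-0.2 = 0.7698
D_tc = 0.0783 × 8.601 × 3949 × 71.73 × 0.7698 = 1.469 × 10^5 m
D_f = 1.34 × (1.469 × 10^5)^1.08 = 5.099 × 10^5 m
     = 509.9 km

D_f ≈ 510 km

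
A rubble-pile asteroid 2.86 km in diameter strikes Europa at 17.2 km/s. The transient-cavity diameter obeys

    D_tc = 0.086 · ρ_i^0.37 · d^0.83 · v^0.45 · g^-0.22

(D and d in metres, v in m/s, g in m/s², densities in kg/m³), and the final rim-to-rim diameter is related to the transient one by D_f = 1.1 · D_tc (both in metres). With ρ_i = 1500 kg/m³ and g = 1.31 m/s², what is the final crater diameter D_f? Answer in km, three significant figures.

D_f ≈ 79.4 km

In SI: d = 2860 m, v = 17200 m/s.
ρ_i^0.37 = 1500^0.37 = 14.97
d^0.83 = 2860^0.83 = 739.2
v^0.45 = 17200^0.45 = 80.54
g^-0.22 = 1.31^-0.22 = 0.9423
D_tc = 0.086 × 14.97 × 739.2 × 80.54 × 0.9423 = 72220 m
D_f = 1.1 × 72220 = 79442 m
     = 79.44 km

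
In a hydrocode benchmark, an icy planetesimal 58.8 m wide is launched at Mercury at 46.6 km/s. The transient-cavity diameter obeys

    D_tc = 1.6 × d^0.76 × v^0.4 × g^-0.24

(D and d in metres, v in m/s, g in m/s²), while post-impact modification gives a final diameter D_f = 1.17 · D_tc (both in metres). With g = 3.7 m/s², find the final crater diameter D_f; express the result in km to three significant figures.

D_f ≈ 2.23 km

v = 46600 m/s.
d^0.76 = 58.8^0.76 = 22.12
v^0.4 = 46600^0.4 = 73.68
g^-0.24 = 3.7^-0.24 = 0.7305
D_tc = 1.6 × 22.12 × 73.68 × 0.7305 = 1905 m
D_f = 1.17 × 1905 = 2229 m
     = 2.229 km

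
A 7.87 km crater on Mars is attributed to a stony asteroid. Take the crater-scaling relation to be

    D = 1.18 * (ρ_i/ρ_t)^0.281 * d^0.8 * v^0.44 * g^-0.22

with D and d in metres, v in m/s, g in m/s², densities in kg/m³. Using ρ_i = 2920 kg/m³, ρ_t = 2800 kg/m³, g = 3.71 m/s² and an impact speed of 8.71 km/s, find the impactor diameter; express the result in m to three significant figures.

d ≈ 580 m

Rearranging for d: d = [D / (1.18 · (2920/2800)^0.281 · 8710^0.44 · 3.71^-0.22)]^(1/0.8).
D = 7870 m.
(2920/2800)^0.281 = 1.012
8710^0.44 = 54.15
3.71^-0.22 = 0.7494
Denominator = 1.18 × 1.012 × 54.15 × 0.7494 = 48.46
D / 48.46 = 7870 / 48.46 = 162.4
d = 162.4^(1/0.8) = 162.4^1.25 = 579.7 m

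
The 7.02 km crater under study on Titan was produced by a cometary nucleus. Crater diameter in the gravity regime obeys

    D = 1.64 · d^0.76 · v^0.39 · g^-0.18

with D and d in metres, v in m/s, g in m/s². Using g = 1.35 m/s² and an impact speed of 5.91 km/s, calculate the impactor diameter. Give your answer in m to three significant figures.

Rearranging for d: d = [D / (1.64 · 5910^0.39 · 1.35^-0.18)]^(1/0.76).
D = 7020 m.
5910^0.39 = 29.57
1.35^-0.18 = 0.9474
Denominator = 1.64 × 29.57 × 0.9474 = 45.94
D / 45.94 = 7020 / 45.94 = 152.8
d = 152.8^(1/0.76) = 152.8^1.3158 = 747.9 m

d ≈ 748 m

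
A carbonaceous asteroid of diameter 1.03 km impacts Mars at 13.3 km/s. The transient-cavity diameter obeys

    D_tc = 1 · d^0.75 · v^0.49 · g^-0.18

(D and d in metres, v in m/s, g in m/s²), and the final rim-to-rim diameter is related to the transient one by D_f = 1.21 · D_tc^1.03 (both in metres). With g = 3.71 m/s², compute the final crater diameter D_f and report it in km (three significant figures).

In SI: d = 1030 m, v = 13300 m/s.
d^0.75 = 1030^0.75 = 181.8
v^0.49 = 13300^0.49 = 104.9
g^-0.18 = 3.71^-0.18 = 0.7898
D_tc = 1 × 181.8 × 104.9 × 0.7898 = 15060 m
D_f = 1.21 × (15060)^1.03 = 24319 m
     = 24.32 km

D_f ≈ 24.3 km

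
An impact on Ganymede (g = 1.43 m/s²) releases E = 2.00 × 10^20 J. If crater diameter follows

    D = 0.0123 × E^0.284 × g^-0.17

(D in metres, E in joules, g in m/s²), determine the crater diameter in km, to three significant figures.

D ≈ 6.75 km

E^0.284 = (2.00 × 10^20)^0.284 = 5.828 × 10^5
g^-0.17 = 1.43^-0.17 = 0.9410
D = 0.0123 × 5.828 × 10^5 × 0.9410 = 6746 m
   = 6.746 km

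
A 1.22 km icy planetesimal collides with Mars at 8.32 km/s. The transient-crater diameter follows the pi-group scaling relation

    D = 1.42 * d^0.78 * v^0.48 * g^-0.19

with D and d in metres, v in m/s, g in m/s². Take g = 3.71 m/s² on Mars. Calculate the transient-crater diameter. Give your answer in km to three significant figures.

D ≈ 21.5 km

In SI units: d = 1220 m, v = 8320 m/s.
d^0.78 = 1220^0.78 = 255.5
v^0.48 = 8320^0.48 = 76.15
g^-0.19 = 3.71^-0.19 = 0.7795
D = 1.42 × 255.5 × 76.15 × 0.7795 = 21536 m
   = 21.54 km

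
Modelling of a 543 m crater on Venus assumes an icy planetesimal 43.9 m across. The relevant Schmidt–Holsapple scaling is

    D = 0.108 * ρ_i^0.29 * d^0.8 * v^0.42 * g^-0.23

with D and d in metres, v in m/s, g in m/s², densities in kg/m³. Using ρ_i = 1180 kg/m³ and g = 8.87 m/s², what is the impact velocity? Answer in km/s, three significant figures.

Rearranging for v: v = [D / (0.108 · 1180^0.29 · 43.9^0.8 · 8.87^-0.23)]^(1/0.42).
1180^0.29 = 7.778
43.9^0.8 = 20.60
8.87^-0.23 = 0.6053
Denominator = 0.108 × 7.778 × 20.60 × 0.6053 = 10.47
D / 10.47 = 543 / 10.47 = 51.86
v = 51.86^(1/0.42) = 51.86^2.381 = 12106 m/s

v ≈ 12.1 km/s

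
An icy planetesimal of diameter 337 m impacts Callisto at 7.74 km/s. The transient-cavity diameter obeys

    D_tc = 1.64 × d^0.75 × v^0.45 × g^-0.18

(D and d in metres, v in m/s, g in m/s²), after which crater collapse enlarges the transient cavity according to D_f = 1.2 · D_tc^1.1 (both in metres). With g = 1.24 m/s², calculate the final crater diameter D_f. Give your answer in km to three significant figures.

D_f ≈ 20.3 km

v = 7740 m/s.
d^0.75 = 337^0.75 = 78.65
v^0.45 = 7740^0.45 = 56.23
g^-0.18 = 1.24^-0.18 = 0.9620
D_tc = 1.64 × 78.65 × 56.23 × 0.9620 = 6977 m
D_f = 1.2 × (6977)^1.1 = 20287 m
     = 20.29 km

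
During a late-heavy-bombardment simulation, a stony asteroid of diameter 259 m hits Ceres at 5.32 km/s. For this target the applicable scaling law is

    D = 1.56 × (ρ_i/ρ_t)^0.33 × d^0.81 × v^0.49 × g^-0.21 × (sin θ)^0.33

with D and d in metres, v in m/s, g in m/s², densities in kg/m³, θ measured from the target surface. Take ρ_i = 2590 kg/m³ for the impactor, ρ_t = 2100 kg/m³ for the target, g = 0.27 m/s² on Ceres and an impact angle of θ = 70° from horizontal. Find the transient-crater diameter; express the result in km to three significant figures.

D ≈ 13.0 km

In SI units: v = 5320 m/s.
(ρ_i/ρ_t)^0.33 = (2590/2100)^0.33 = 1.072
d^0.81 = 259^0.81 = 90.11
v^0.49 = 5320^0.49 = 66.94
g^-0.21 = 0.27^-0.21 = 1.316
(sin 70°)^0.33 = 0.9397^0.33 = 0.9797
D = 1.56 × 1.072 × 90.11 × 66.94 × 1.316 × 0.9797 = 13006 m
   = 13.01 km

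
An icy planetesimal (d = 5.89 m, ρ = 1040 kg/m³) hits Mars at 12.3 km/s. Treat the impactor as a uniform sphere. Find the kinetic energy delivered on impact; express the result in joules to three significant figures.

v = 12300 m/s.
Mass m = (π/6) ρ d³ = (π/6) × 1040 × (5.89)³ = 1.113 × 10^5 kg
E = ½ m v² = 0.5 × 1.113 × 10^5 × (12300)² = 8.419 × 10^12 J

E ≈ 8.42 × 10^12 J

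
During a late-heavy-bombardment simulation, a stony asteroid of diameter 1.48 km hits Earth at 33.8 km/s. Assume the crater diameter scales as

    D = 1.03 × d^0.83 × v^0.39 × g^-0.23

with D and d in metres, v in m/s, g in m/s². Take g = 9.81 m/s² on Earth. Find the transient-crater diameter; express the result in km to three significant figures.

D ≈ 15.2 km

In SI units: d = 1480 m, v = 33800 m/s.
d^0.83 = 1480^0.83 = 427.9
v^0.39 = 33800^0.39 = 58.38
g^-0.23 = 9.81^-0.23 = 0.5914
D = 1.03 × 427.9 × 58.38 × 0.5914 = 15217 m
   = 15.22 km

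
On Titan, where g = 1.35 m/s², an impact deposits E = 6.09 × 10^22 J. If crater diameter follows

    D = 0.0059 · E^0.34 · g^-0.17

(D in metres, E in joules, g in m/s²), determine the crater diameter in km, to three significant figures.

E^0.34 = (6.09 × 10^22)^0.34 = 5.582 × 10^7
g^-0.17 = 1.35^-0.17 = 0.9503
D = 0.0059 × 5.582 × 10^7 × 0.9503 = 3.130 × 10^5 m
   = 313.0 km

D ≈ 313 km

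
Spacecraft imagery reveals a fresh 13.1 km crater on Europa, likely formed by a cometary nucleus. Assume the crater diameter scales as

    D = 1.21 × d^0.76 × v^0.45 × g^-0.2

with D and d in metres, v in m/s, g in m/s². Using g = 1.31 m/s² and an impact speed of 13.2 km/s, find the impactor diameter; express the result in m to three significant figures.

d ≈ 794 m

Rearranging for d: d = [D / (1.21 · 13200^0.45 · 1.31^-0.2)]^(1/0.76).
D = 13100 m.
13200^0.45 = 71.49
1.31^-0.2 = 0.9474
Denominator = 1.21 × 71.49 × 0.9474 = 81.95
D / 81.95 = 13100 / 81.95 = 159.9
d = 159.9^(1/0.76) = 159.9^1.3158 = 794.0 m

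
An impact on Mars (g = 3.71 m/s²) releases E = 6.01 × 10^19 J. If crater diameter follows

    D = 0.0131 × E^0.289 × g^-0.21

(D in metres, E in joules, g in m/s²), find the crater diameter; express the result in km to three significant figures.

E^0.289 = (6.01 × 10^19)^0.289 = 5.201 × 10^5
g^-0.21 = 3.71^-0.21 = 0.7593
D = 0.0131 × 5.201 × 10^5 × 0.7593 = 5173 m
   = 5.173 km

D ≈ 5.17 km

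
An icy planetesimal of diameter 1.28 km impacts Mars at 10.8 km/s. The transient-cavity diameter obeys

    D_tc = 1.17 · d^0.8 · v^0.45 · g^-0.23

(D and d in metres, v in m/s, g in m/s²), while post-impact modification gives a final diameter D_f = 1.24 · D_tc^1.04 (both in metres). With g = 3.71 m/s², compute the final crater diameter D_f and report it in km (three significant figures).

In SI: d = 1280 m, v = 10800 m/s.
d^0.8 = 1280^0.8 = 306.0
v^0.45 = 10800^0.45 = 65.32
g^-0.23 = 3.71^-0.23 = 0.7397
D_tc = 1.17 × 306.0 × 65.32 × 0.7397 = 17300 m
D_f = 1.24 × (17300)^1.04 = 31695 m
     = 31.69 km

D_f ≈ 31.7 km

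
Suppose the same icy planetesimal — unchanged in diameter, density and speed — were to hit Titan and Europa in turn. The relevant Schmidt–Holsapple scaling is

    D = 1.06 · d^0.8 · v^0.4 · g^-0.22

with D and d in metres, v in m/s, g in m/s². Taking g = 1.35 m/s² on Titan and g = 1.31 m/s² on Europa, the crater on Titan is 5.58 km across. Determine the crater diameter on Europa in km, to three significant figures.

D ≈ 5.62 km

All impactor-dependent factors cancel in the ratio, leaving D_Europa/D_Titan = (g_Europa/g_Titan)^-0.22.
(1.31/1.35)^-0.22 = 0.9704^-0.22 = 1.007
D_Europa = 1.007 × 5.58 km = 5.62 km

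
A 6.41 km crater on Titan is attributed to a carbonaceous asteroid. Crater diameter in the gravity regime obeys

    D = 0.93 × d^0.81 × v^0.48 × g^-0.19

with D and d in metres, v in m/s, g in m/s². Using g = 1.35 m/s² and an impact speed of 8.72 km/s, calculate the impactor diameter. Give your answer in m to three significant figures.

Rearranging for d: d = [D / (0.93 · 8720^0.48 · 1.35^-0.19)]^(1/0.81).
D = 6410 m.
8720^0.48 = 77.88
1.35^-0.19 = 0.9446
Denominator = 0.93 × 77.88 × 0.9446 = 68.42
D / 68.42 = 6410 / 68.42 = 93.69
d = 93.69^(1/0.81) = 93.69^1.2346 = 271.8 m

d ≈ 272 m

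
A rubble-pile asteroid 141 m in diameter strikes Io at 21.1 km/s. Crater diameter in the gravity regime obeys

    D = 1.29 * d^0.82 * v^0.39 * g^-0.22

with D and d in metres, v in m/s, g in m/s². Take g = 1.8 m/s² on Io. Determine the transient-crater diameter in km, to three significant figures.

In SI units: v = 21100 m/s.
d^0.82 = 141^0.82 = 57.86
v^0.39 = 21100^0.39 = 48.58
g^-0.22 = 1.8^-0.22 = 0.8787
D = 1.29 × 57.86 × 48.58 × 0.8787 = 3186 m
   = 3.186 km

D ≈ 3.19 km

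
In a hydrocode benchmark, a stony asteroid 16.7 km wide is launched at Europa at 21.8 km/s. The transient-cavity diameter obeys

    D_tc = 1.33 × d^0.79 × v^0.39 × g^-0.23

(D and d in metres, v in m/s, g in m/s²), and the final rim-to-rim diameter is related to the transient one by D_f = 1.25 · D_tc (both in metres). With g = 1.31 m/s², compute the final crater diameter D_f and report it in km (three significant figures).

In SI: d = 16700 m, v = 21800 m/s.
d^0.79 = 16700^0.79 = 2167
v^0.39 = 21800^0.39 = 49.20
g^-0.23 = 1.31^-0.23 = 0.9398
D_tc = 1.33 × 2167 × 49.20 × 0.9398 = 1.333 × 10^5 m
D_f = 1.25 × 1.333 × 10^5 = 1.666 × 10^5 m
     = 166.6 km

D_f ≈ 167 km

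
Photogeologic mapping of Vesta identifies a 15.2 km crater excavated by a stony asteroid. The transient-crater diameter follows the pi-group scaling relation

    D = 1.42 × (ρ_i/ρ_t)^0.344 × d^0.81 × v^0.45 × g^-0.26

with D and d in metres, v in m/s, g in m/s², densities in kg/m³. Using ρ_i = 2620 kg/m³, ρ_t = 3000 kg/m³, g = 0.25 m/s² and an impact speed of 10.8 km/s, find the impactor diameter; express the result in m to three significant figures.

Rearranging for d: d = [D / (1.42 · (2620/3000)^0.344 · 10800^0.45 · 0.25^-0.26)]^(1/0.81).
D = 15200 m.
(2620/3000)^0.344 = 0.9545
10800^0.45 = 65.32
0.25^-0.26 = 1.434
Denominator = 1.42 × 0.9545 × 65.32 × 1.434 = 127.0
D / 127.0 = 15200 / 127.0 = 119.7
d = 119.7^(1/0.81) = 119.7^1.2346 = 367.8 m

d ≈ 368 m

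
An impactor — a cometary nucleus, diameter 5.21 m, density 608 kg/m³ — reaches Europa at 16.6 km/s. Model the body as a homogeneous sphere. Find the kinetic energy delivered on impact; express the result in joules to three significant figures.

E ≈ 6.20 × 10^12 J

v = 16600 m/s.
Mass m = (π/6) ρ d³ = (π/6) × 608 × (5.21)³ = 4.502 × 10^4 kg
E = ½ m v² = 0.5 × 4.502 × 10^4 × (16600)² = 6.203 × 10^12 J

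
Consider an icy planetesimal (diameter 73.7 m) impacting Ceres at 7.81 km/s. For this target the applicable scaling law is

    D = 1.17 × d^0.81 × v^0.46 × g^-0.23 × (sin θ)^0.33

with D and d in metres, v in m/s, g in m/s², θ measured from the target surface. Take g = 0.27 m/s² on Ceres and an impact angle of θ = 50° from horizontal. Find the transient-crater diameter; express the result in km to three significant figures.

In SI units: v = 7810 m/s.
d^0.81 = 73.7^0.81 = 32.56
v^0.46 = 7810^0.46 = 61.75
g^-0.23 = 0.27^-0.23 = 1.351
(sin 50°)^0.33 = 0.7660^0.33 = 0.9158
D = 1.17 × 32.56 × 61.75 × 1.351 × 0.9158 = 2910 m
   = 2.910 km

D ≈ 2.91 km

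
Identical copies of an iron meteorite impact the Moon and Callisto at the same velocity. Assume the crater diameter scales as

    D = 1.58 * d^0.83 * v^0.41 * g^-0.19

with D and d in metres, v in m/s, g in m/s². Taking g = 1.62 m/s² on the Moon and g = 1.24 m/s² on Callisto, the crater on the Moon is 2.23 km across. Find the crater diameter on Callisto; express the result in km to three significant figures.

All impactor-dependent factors cancel in the ratio, leaving D_Callisto/D_Moon = (g_Callisto/g_Moon)^-0.19.
(1.24/1.62)^-0.19 = 0.7654^-0.19 = 1.052
D_Callisto = 1.052 × 2.23 km = 2.35 km

D ≈ 2.35 km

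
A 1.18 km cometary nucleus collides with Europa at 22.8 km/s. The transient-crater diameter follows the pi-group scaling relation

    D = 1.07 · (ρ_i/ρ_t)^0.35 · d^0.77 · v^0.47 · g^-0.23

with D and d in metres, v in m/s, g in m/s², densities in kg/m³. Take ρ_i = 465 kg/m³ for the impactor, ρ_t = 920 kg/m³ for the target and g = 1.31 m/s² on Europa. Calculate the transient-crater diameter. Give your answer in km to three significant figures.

D ≈ 20.5 km

In SI units: d = 1180 m, v = 22800 m/s.
(ρ_i/ρ_t)^0.35 = (465/920)^0.35 = 0.7876
d^0.77 = 1180^0.77 = 231.9
v^0.47 = 22800^0.47 = 111.7
g^-0.23 = 1.31^-0.23 = 0.9398
D = 1.07 × 0.7876 × 231.9 × 111.7 × 0.9398 = 20515 m
   = 20.52 km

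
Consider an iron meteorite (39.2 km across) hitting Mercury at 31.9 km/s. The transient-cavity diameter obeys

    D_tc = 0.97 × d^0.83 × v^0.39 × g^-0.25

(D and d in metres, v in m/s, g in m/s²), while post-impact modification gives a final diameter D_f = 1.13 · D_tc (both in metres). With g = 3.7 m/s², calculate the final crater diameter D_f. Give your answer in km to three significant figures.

In SI: d = 39200 m, v = 31900 m/s.
d^0.83 = 39200^0.83 = 6493
v^0.39 = 31900^0.39 = 57.08
g^-0.25 = 3.7^-0.25 = 0.7210
D_tc = 0.97 × 6493 × 57.08 × 0.7210 = 2.592 × 10^5 m
D_f = 1.13 × 2.592 × 10^5 = 2.929 × 10^5 m
     = 292.9 km

D_f ≈ 293 km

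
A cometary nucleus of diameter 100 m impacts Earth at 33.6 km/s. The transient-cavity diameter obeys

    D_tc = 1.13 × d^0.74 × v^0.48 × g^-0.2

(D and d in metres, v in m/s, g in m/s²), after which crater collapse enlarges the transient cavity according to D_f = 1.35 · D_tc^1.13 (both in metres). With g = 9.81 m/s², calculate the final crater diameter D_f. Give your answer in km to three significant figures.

D_f ≈ 12.4 km

v = 33600 m/s.
d^0.74 = 100^0.74 = 30.20
v^0.48 = 33600^0.48 = 148.8
g^-0.2 = 9.81^-0.2 = 0.6334
D_tc = 1.13 × 30.20 × 148.8 × 0.6334 = 3216 m
D_f = 1.35 × (3216)^1.13 = 12405 m
     = 12.41 km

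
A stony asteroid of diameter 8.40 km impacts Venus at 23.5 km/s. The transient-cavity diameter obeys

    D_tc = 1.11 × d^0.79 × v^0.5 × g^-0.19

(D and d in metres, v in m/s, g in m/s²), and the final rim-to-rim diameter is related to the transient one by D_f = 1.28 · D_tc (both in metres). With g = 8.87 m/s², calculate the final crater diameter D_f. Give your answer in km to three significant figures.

In SI: d = 8400 m, v = 23500 m/s.
d^0.79 = 8400^0.79 = 1259
v^0.5 = 23500^0.5 = 153.3
g^-0.19 = 8.87^-0.19 = 0.6605
D_tc = 1.11 × 1259 × 153.3 × 0.6605 = 1.415 × 10^5 m
D_f = 1.28 × 1.415 × 10^5 = 1.811 × 10^5 m
     = 181.1 km

D_f ≈ 181 km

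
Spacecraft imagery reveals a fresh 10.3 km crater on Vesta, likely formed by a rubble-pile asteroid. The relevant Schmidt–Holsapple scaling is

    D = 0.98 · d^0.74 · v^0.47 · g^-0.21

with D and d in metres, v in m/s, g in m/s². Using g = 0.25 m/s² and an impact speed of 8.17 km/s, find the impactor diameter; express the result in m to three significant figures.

Rearranging for d: d = [D / (0.98 · 8170^0.47 · 0.25^-0.21)]^(1/0.74).
D = 10300 m.
8170^0.47 = 68.98
0.25^-0.21 = 1.338
Denominator = 0.98 × 68.98 × 1.338 = 90.45
D / 90.45 = 10300 / 90.45 = 113.9
d = 113.9^(1/0.74) = 113.9^1.3514 = 601.4 m

d ≈ 601 m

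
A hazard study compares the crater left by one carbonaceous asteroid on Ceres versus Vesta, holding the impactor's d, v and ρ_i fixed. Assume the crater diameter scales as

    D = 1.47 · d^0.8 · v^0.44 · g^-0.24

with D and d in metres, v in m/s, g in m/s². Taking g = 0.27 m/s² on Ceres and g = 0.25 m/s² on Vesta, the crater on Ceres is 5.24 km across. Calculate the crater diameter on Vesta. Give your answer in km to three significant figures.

D ≈ 5.34 km

All impactor-dependent factors cancel in the ratio, leaving D_Vesta/D_Ceres = (g_Vesta/g_Ceres)^-0.24.
(0.25/0.27)^-0.24 = 0.9259^-0.24 = 1.019
D_Vesta = 1.019 × 5.24 km = 5.34 km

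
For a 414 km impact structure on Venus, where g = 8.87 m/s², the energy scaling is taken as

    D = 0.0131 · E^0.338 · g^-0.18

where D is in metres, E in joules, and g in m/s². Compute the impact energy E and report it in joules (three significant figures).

E ≈ 4.94 × 10^22 J

Rearranging: E = [D / (0.0131 · g^-0.18)]^(1/0.338).
D = 414000 m.
g^-0.18 = 8.87^-0.18 = 0.6751
D / (0.0131 × 0.6751) = 414000 / (8.844 × 10^-3) = 4.681 × 10^7
E = (4.681 × 10^7)^2.9586 = 4.937 × 10^22 J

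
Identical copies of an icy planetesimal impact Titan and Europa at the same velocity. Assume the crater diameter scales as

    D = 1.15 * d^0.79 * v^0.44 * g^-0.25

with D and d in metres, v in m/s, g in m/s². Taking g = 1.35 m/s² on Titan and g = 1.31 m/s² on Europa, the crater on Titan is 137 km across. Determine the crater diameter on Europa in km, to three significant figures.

D ≈ 138 km

All impactor-dependent factors cancel in the ratio, leaving D_Europa/D_Titan = (g_Europa/g_Titan)^-0.25.
(1.31/1.35)^-0.25 = 0.9704^-0.25 = 1.008
D_Europa = 1.008 × 137 km = 138 km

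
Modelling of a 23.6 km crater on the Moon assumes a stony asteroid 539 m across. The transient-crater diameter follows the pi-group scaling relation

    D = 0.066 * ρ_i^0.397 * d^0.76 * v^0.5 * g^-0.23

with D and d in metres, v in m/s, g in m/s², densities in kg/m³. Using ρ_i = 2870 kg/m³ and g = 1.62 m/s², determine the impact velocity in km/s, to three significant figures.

Rearranging for v: v = [D / (0.066 · 2870^0.397 · 539^0.76 · 1.62^-0.23)]^(1/0.5).
D = 23600 m.
2870^0.397 = 23.59
539^0.76 = 119.1
1.62^-0.23 = 0.8950
Denominator = 0.066 × 23.59 × 119.1 × 0.8950 = 166.0
D / 166.0 = 23600 / 166.0 = 142.2
v = 142.2^(1/0.5) = 142.2^2 = 20221 m/s

v ≈ 20.2 km/s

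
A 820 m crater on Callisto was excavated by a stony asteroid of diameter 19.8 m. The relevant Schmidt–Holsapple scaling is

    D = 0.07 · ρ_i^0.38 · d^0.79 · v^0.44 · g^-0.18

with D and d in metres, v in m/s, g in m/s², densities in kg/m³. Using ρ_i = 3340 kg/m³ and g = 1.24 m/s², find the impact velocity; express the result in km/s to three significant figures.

v ≈ 8.20 km/s

Rearranging for v: v = [D / (0.07 · 3340^0.38 · 19.8^0.79 · 1.24^-0.18)]^(1/0.44).
3340^0.38 = 21.83
19.8^0.79 = 10.58
1.24^-0.18 = 0.9620
Denominator = 0.07 × 21.83 × 10.58 × 0.9620 = 15.55
D / 15.55 = 820 / 15.55 = 52.73
v = 52.73^(1/0.44) = 52.73^2.2727 = 8198 m/s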